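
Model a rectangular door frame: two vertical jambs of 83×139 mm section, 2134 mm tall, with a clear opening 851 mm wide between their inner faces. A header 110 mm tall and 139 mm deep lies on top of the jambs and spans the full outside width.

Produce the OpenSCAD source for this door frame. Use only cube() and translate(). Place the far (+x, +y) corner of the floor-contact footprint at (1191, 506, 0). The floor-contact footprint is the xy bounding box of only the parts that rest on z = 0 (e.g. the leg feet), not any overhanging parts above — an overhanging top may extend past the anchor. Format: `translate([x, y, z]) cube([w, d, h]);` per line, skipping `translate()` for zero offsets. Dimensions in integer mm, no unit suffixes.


translate([174, 367, 0]) cube([83, 139, 2134]);
translate([1108, 367, 0]) cube([83, 139, 2134]);
translate([174, 367, 2134]) cube([1017, 139, 110]);


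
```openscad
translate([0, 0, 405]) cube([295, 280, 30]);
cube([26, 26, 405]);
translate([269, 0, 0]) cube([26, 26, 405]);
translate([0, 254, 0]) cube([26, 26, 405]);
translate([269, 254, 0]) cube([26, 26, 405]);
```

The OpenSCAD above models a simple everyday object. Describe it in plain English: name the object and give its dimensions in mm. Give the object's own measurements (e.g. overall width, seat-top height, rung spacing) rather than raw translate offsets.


A four-legged stool. The seat is a 295×280×30 mm slab whose top surface is at z = 435 mm; four square legs, each 26×26 mm in cross-section, run from the floor (z = 0) to the underside of the seat, each flush with a corner of the seat.


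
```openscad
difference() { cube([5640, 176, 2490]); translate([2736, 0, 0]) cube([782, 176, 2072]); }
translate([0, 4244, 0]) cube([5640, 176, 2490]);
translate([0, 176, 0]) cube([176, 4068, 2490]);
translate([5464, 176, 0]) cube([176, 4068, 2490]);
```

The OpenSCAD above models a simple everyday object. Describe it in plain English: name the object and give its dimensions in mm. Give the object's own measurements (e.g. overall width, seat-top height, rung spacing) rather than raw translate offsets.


A single room: four walls, each 2490 mm tall and 176 mm thick, enclosing an outside footprint 5640×4420 mm (x × y), no floor or roof. The front and back walls (−y and +y sides) run the full x-width; the side walls fit between their inner faces. A door opening 782 mm wide and 2072 mm tall is cut through the front wall from the floor up, its −x edge 2736 mm from the wall's −x end.


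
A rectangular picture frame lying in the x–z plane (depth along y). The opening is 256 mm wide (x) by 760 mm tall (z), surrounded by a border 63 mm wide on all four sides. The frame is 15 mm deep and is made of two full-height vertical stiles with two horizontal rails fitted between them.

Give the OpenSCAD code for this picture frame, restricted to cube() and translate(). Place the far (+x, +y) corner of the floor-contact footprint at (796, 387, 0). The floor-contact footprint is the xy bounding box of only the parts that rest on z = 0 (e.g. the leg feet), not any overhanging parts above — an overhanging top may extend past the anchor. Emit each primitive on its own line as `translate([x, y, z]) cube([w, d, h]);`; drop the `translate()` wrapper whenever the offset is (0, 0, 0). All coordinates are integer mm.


translate([414, 372, 0]) cube([63, 15, 886]);
translate([733, 372, 0]) cube([63, 15, 886]);
translate([477, 372, 0]) cube([256, 15, 63]);
translate([477, 372, 823]) cube([256, 15, 63]);


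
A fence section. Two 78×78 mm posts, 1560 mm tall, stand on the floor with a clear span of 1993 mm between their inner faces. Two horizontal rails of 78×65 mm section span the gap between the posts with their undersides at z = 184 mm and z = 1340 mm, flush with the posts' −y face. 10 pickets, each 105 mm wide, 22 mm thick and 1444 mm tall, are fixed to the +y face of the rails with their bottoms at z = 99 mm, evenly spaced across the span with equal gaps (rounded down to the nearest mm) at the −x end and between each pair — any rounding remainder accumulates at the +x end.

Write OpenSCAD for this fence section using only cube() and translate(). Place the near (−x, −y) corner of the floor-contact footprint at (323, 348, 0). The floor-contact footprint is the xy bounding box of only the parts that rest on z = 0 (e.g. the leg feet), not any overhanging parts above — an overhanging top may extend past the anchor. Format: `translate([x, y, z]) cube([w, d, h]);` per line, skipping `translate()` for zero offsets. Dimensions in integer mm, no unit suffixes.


translate([323, 348, 0]) cube([78, 78, 1560]);
translate([2394, 348, 0]) cube([78, 78, 1560]);
translate([401, 348, 184]) cube([1993, 78, 65]);
translate([401, 348, 1340]) cube([1993, 78, 65]);
translate([486, 426, 99]) cube([105, 22, 1444]);
translate([676, 426, 99]) cube([105, 22, 1444]);
translate([866, 426, 99]) cube([105, 22, 1444]);
translate([1056, 426, 99]) cube([105, 22, 1444]);
translate([1246, 426, 99]) cube([105, 22, 1444]);
translate([1436, 426, 99]) cube([105, 22, 1444]);
translate([1626, 426, 99]) cube([105, 22, 1444]);
translate([1816, 426, 99]) cube([105, 22, 1444]);
translate([2006, 426, 99]) cube([105, 22, 1444]);
translate([2196, 426, 99]) cube([105, 22, 1444]);


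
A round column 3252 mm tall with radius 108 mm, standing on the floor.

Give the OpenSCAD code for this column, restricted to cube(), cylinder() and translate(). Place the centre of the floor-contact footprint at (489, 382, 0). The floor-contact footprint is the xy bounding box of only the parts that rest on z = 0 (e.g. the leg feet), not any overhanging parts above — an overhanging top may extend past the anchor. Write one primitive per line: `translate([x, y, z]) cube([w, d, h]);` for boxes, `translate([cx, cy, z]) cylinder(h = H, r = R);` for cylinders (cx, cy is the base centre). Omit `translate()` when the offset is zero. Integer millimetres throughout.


translate([489, 382, 0]) cylinder(h = 3252, r = 108);


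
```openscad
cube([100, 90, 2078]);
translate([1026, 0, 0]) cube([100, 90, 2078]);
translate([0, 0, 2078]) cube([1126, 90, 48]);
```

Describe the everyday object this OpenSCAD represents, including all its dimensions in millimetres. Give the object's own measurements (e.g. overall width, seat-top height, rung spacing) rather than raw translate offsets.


A door frame. The clear opening is 926 mm wide and 2078 mm high. Two 100 mm wide jambs, 90 mm deep, stand either side of the opening from the floor to the top of the opening. A 48 mm thick head sits across the top of both jambs, spanning the full outside width of the frame.


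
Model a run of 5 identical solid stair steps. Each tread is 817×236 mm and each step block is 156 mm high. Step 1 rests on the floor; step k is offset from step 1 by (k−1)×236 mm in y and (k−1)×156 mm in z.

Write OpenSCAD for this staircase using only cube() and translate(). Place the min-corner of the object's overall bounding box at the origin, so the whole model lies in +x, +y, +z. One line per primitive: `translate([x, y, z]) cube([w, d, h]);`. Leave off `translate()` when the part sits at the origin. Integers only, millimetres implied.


cube([817, 236, 156]);
translate([0, 236, 156]) cube([817, 236, 156]);
translate([0, 472, 312]) cube([817, 236, 156]);
translate([0, 708, 468]) cube([817, 236, 156]);
translate([0, 944, 624]) cube([817, 236, 156]);


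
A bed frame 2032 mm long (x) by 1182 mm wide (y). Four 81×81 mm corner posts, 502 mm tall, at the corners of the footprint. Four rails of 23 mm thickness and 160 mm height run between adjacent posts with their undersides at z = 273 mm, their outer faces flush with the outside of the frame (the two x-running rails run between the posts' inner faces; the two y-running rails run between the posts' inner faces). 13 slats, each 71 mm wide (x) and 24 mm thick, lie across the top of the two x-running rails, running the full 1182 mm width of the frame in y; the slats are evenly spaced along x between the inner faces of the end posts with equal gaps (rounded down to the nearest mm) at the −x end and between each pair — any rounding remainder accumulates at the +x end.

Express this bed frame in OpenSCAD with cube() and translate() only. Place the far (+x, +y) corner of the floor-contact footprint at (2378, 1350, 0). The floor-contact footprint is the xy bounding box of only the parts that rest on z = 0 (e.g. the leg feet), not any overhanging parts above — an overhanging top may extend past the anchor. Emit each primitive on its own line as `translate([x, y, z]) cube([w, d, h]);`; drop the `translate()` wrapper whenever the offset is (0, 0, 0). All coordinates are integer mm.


// slat z = rail_z + rail_h = 273 + 160 = 433
// slat gap = ⌊(1870 − 13·71) / 14⌋ = 67
translate([346, 168, 0]) cube([81, 81, 502]);
translate([346, 1269, 0]) cube([81, 81, 502]);
translate([2297, 168, 0]) cube([81, 81, 502]);
translate([2297, 1269, 0]) cube([81, 81, 502]);
translate([427, 168, 273]) cube([1870, 23, 160]);
translate([427, 1327, 273]) cube([1870, 23, 160]);
translate([346, 249, 273]) cube([23, 1020, 160]);
translate([2355, 249, 273]) cube([23, 1020, 160]);
translate([494, 168, 433]) cube([71, 1182, 24]);
translate([632, 168, 433]) cube([71, 1182, 24]);
translate([770, 168, 433]) cube([71, 1182, 24]);
translate([908, 168, 433]) cube([71, 1182, 24]);
translate([1046, 168, 433]) cube([71, 1182, 24]);
translate([1184, 168, 433]) cube([71, 1182, 24]);
translate([1322, 168, 433]) cube([71, 1182, 24]);
translate([1460, 168, 433]) cube([71, 1182, 24]);
translate([1598, 168, 433]) cube([71, 1182, 24]);
translate([1736, 168, 433]) cube([71, 1182, 24]);
translate([1874, 168, 433]) cube([71, 1182, 24]);
translate([2012, 168, 433]) cube([71, 1182, 24]);
translate([2150, 168, 433]) cube([71, 1182, 24]);


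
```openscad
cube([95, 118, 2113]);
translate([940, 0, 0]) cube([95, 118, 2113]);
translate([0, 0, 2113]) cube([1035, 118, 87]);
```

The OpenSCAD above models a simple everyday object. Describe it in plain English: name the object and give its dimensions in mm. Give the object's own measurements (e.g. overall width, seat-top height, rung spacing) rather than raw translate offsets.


A door frame. The clear opening is 845 mm wide and 2113 mm high. Two 95 mm wide jambs, 118 mm deep, stand either side of the opening from the floor to the top of the opening. A 87 mm thick head sits across the top of both jambs, spanning the full outside width of the frame.


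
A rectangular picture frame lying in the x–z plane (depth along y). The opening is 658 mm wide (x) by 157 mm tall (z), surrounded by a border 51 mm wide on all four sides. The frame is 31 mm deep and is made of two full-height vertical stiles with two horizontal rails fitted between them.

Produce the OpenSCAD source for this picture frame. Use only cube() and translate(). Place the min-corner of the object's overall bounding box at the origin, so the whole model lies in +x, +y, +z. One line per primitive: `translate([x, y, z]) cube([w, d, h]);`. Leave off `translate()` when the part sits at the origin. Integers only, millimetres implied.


cube([51, 31, 259]);
translate([709, 0, 0]) cube([51, 31, 259]);
translate([51, 0, 0]) cube([658, 31, 51]);
translate([51, 0, 208]) cube([658, 31, 51]);


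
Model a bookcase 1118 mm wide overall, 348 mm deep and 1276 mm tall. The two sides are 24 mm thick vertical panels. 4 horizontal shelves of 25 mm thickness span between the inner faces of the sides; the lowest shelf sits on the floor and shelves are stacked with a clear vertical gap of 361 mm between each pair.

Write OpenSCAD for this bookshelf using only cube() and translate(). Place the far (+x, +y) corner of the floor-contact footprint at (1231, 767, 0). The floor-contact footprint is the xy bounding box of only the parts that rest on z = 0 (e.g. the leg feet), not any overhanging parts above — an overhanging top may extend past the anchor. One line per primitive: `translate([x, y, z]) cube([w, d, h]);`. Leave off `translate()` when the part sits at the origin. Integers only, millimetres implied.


translate([113, 419, 0]) cube([24, 348, 1276]);
translate([1207, 419, 0]) cube([24, 348, 1276]);
translate([137, 419, 0]) cube([1070, 348, 25]);
translate([137, 419, 386]) cube([1070, 348, 25]);
translate([137, 419, 772]) cube([1070, 348, 25]);
translate([137, 419, 1158]) cube([1070, 348, 25]);


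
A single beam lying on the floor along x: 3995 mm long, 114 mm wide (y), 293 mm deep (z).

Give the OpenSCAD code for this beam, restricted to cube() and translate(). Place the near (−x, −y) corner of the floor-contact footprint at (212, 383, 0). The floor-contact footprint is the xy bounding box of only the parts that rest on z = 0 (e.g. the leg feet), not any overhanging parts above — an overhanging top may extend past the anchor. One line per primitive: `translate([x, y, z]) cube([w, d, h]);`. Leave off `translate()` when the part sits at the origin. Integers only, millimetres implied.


translate([212, 383, 0]) cube([3995, 114, 293]);


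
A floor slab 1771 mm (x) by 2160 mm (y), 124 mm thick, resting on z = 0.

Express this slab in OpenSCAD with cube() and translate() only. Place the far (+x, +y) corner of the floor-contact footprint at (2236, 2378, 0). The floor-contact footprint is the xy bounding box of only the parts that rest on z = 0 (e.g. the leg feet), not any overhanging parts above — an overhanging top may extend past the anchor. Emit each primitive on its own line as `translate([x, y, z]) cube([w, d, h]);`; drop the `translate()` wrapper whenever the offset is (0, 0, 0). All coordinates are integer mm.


translate([465, 218, 0]) cube([1771, 2160, 124]);


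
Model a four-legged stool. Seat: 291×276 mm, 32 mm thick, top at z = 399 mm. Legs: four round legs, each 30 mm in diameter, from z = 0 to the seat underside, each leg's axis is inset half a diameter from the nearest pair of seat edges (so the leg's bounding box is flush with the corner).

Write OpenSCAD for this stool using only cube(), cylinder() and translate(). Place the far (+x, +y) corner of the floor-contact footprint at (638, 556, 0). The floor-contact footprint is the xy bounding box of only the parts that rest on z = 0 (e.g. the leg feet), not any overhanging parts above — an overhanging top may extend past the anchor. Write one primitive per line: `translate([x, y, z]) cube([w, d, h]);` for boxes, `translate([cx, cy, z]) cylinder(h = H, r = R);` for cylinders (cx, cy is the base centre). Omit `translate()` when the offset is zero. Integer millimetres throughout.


translate([347, 280, 367]) cube([291, 276, 32]);
translate([362, 295, 0]) cylinder(h = 367, r = 15);
translate([623, 295, 0]) cylinder(h = 367, r = 15);
translate([362, 541, 0]) cylinder(h = 367, r = 15);
translate([623, 541, 0]) cylinder(h = 367, r = 15);


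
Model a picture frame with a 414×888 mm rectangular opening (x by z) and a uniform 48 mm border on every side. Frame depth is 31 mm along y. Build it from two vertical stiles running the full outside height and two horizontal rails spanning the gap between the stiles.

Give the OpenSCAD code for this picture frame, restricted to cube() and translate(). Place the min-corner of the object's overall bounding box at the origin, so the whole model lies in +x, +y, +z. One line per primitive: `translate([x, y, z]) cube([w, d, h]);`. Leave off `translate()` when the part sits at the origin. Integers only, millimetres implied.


cube([48, 31, 984]);
translate([462, 0, 0]) cube([48, 31, 984]);
translate([48, 0, 0]) cube([414, 31, 48]);
translate([48, 0, 936]) cube([414, 31, 48]);


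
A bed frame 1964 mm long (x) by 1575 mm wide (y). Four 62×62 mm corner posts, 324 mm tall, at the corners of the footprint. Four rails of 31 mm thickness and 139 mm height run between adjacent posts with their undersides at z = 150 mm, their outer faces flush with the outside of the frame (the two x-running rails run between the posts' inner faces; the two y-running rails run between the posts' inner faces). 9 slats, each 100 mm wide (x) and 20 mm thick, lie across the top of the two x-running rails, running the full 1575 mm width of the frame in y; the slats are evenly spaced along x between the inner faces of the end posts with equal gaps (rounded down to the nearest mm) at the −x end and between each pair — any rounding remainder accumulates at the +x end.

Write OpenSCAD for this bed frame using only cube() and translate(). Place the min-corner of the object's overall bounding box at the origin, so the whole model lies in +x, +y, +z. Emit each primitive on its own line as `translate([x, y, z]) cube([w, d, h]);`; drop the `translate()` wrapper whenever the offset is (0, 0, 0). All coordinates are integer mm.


cube([62, 62, 324]);
translate([0, 1513, 0]) cube([62, 62, 324]);
translate([1902, 0, 0]) cube([62, 62, 324]);
translate([1902, 1513, 0]) cube([62, 62, 324]);
translate([62, 0, 150]) cube([1840, 31, 139]);
translate([62, 1544, 150]) cube([1840, 31, 139]);
translate([0, 62, 150]) cube([31, 1451, 139]);
translate([1933, 62, 150]) cube([31, 1451, 139]);
translate([156, 0, 289]) cube([100, 1575, 20]);
translate([350, 0, 289]) cube([100, 1575, 20]);
translate([544, 0, 289]) cube([100, 1575, 20]);
translate([738, 0, 289]) cube([100, 1575, 20]);
translate([932, 0, 289]) cube([100, 1575, 20]);
translate([1126, 0, 289]) cube([100, 1575, 20]);
translate([1320, 0, 289]) cube([100, 1575, 20]);
translate([1514, 0, 289]) cube([100, 1575, 20]);
translate([1708, 0, 289]) cube([100, 1575, 20]);


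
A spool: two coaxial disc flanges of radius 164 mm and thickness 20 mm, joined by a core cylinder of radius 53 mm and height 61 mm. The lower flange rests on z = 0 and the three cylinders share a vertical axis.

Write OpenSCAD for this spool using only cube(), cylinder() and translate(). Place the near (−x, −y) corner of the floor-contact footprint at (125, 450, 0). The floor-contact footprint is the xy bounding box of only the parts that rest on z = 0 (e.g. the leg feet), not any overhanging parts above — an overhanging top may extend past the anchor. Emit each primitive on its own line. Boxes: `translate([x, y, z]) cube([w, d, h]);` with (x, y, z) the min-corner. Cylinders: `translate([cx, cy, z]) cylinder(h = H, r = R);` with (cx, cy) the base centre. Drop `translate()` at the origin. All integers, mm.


translate([289, 614, 0]) cylinder(h = 20, r = 164);
translate([289, 614, 20]) cylinder(h = 61, r = 53);
translate([289, 614, 81]) cylinder(h = 20, r = 164);


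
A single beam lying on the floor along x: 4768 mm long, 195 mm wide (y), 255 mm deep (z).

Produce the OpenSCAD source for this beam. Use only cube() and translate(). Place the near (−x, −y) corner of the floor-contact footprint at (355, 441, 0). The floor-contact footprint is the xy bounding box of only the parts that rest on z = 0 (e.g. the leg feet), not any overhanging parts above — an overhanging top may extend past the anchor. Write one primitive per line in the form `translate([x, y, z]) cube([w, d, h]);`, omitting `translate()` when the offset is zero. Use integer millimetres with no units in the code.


translate([355, 441, 0]) cube([4768, 195, 255]);


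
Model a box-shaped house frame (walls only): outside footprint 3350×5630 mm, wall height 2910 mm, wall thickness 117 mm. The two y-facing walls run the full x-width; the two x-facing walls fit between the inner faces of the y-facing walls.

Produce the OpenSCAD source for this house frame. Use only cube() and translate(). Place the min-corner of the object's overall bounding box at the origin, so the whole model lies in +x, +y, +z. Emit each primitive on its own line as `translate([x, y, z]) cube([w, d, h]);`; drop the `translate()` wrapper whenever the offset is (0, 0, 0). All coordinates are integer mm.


cube([3350, 117, 2910]);
translate([0, 5513, 0]) cube([3350, 117, 2910]);
translate([0, 117, 0]) cube([117, 5396, 2910]);
translate([3233, 117, 0]) cube([117, 5396, 2910]);


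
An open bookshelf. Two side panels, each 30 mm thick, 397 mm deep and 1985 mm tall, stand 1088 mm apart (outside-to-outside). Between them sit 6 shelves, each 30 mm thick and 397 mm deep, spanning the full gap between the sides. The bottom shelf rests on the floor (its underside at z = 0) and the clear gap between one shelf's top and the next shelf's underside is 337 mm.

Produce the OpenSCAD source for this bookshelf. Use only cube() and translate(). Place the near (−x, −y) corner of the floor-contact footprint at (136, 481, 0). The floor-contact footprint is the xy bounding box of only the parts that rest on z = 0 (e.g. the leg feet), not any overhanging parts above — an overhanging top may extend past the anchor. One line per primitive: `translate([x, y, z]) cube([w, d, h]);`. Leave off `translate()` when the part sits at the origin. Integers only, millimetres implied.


translate([136, 481, 0]) cube([30, 397, 1985]);
translate([1194, 481, 0]) cube([30, 397, 1985]);
translate([166, 481, 0]) cube([1028, 397, 30]);
translate([166, 481, 367]) cube([1028, 397, 30]);
translate([166, 481, 734]) cube([1028, 397, 30]);
translate([166, 481, 1101]) cube([1028, 397, 30]);
translate([166, 481, 1468]) cube([1028, 397, 30]);
translate([166, 481, 1835]) cube([1028, 397, 30]);


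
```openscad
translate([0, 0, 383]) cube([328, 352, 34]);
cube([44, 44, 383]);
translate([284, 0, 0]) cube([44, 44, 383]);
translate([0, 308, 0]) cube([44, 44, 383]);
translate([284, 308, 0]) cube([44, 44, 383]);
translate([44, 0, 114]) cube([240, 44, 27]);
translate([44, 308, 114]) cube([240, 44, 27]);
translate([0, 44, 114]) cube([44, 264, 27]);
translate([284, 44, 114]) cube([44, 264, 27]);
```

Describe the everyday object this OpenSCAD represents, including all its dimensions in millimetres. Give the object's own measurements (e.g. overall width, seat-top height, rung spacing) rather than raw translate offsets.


A four-legged stool. The seat is a 328×352×34 mm slab whose top surface is at z = 417 mm; four square legs, each 44×44 mm in cross-section, run from the floor (z = 0) to the underside of the seat, each flush with a corner of the seat. Four stretchers, 44 mm wide and 27 mm tall, connect adjacent legs with their undersides at z = 114 mm, each running between the inner faces of the legs it joins and aligned with the legs' outer faces on the other axis.


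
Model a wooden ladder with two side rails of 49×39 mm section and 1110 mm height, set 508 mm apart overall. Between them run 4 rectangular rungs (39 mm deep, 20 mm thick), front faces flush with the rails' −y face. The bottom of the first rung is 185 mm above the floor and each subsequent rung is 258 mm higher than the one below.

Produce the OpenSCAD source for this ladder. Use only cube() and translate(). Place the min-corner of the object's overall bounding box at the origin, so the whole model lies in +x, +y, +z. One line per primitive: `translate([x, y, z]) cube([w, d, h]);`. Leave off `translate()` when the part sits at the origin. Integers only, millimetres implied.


// rung span = 508 - 2*49 = 410
// rung[k] z = 185 + k*258
cube([49, 39, 1110]);
translate([459, 0, 0]) cube([49, 39, 1110]);
translate([49, 0, 185]) cube([410, 39, 20]);
translate([49, 0, 443]) cube([410, 39, 20]);
translate([49, 0, 701]) cube([410, 39, 20]);
translate([49, 0, 959]) cube([410, 39, 20]);


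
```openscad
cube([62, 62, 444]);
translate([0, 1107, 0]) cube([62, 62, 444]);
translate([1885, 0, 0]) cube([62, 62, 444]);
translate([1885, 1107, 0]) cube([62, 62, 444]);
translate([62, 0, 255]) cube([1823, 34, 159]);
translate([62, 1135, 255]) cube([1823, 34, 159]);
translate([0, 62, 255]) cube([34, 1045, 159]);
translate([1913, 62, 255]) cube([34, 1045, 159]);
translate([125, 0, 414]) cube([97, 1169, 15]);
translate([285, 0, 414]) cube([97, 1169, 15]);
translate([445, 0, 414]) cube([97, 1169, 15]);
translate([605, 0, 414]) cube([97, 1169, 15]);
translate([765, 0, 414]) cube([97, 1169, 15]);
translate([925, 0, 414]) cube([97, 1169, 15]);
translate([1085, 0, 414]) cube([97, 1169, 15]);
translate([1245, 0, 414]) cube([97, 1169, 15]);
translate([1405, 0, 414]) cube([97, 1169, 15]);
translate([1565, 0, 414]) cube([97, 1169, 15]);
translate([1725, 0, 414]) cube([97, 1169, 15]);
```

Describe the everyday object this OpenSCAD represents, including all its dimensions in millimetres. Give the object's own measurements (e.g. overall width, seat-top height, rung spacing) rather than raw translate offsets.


A bed frame 1947 mm long (x) by 1169 mm wide (y). Four 62×62 mm corner posts, 444 mm tall, at the corners of the footprint. Four rails of 34 mm thickness and 159 mm height run between adjacent posts with their undersides at z = 255 mm, their outer faces flush with the outside of the frame (the two x-running rails run between the posts' inner faces; the two y-running rails run between the posts' inner faces). 11 slats, each 97 mm wide (x) and 15 mm thick, lie across the top of the two x-running rails, running the full 1169 mm width of the frame in y; along x they sit between the end posts with a 63 mm gap after the −x posts and between neighbouring slats and before the +x posts.


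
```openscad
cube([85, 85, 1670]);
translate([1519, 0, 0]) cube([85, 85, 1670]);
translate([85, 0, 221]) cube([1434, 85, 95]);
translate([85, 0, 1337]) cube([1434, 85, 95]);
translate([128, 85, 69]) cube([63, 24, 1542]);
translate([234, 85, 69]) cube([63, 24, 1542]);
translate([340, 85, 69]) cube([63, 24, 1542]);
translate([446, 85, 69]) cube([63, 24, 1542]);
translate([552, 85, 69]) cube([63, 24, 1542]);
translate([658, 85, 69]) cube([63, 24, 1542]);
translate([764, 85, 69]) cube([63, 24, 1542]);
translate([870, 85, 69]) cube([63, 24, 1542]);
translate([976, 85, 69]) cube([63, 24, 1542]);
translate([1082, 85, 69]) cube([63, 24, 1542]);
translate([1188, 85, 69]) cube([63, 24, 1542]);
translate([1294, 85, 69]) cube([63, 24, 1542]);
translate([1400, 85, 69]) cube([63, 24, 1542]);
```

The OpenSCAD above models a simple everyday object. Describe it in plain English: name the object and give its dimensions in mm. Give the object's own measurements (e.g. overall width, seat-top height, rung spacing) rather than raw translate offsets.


A fence section. Two 85×85 mm posts, 1670 mm tall, stand on the floor with a clear span of 1434 mm between their inner faces. Two horizontal rails of 85×95 mm section span the gap between the posts with their undersides at z = 221 mm and z = 1337 mm, flush with the posts' −y face. 13 pickets, each 63 mm wide, 24 mm thick and 1542 mm tall, are fixed to the +y face of the rails with their bottoms at z = 69 mm, spaced across the span with a 43 mm gap after the −x post and between neighbouring pickets, with 56 mm left before the +x post.


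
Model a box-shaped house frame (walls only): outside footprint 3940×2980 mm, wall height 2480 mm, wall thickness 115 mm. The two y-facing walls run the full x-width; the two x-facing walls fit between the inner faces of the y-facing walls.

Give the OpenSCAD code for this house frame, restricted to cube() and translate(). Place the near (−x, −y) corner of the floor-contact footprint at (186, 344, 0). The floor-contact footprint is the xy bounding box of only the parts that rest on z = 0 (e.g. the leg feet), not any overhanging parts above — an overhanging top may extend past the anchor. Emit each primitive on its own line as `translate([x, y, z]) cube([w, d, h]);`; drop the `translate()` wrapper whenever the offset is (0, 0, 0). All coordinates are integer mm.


translate([186, 344, 0]) cube([3940, 115, 2480]);
translate([186, 3209, 0]) cube([3940, 115, 2480]);
translate([186, 459, 0]) cube([115, 2750, 2480]);
translate([4011, 459, 0]) cube([115, 2750, 2480]);


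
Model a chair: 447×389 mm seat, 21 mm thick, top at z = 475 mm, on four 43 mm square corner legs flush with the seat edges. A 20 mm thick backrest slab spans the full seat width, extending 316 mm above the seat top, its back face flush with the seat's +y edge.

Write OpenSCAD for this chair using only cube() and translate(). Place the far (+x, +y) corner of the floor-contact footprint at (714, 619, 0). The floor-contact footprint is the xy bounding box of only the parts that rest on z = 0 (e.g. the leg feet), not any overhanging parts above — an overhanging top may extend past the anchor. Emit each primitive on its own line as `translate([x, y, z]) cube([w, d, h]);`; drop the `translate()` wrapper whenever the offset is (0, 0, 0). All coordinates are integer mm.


// leg_h = 475 - 21 = 454
translate([267, 230, 454]) cube([447, 389, 21]);
translate([267, 230, 0]) cube([43, 43, 454]);
translate([671, 230, 0]) cube([43, 43, 454]);
translate([267, 576, 0]) cube([43, 43, 454]);
translate([671, 576, 0]) cube([43, 43, 454]);
translate([267, 599, 475]) cube([447, 20, 316]);


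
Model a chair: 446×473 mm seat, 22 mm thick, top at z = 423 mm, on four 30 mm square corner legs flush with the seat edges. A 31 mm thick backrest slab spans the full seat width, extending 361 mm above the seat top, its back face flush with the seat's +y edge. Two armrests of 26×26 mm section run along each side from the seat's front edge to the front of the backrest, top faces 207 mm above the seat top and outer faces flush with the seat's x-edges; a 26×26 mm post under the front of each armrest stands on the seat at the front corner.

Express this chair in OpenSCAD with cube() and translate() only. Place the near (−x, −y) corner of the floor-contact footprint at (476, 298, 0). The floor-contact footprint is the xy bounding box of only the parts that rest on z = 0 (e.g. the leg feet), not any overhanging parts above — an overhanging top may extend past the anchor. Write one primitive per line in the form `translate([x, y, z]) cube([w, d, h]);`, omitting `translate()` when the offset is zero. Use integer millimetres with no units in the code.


// leg_h = 423 - 22 = 401
// arm post h = 207 - 26 = 181
translate([476, 298, 401]) cube([446, 473, 22]);
translate([476, 298, 0]) cube([30, 30, 401]);
translate([892, 298, 0]) cube([30, 30, 401]);
translate([476, 741, 0]) cube([30, 30, 401]);
translate([892, 741, 0]) cube([30, 30, 401]);
translate([476, 740, 423]) cube([446, 31, 361]);
translate([476, 298, 604]) cube([26, 442, 26]);
translate([896, 298, 604]) cube([26, 442, 26]);
translate([476, 298, 423]) cube([26, 26, 181]);
translate([896, 298, 423]) cube([26, 26, 181]);


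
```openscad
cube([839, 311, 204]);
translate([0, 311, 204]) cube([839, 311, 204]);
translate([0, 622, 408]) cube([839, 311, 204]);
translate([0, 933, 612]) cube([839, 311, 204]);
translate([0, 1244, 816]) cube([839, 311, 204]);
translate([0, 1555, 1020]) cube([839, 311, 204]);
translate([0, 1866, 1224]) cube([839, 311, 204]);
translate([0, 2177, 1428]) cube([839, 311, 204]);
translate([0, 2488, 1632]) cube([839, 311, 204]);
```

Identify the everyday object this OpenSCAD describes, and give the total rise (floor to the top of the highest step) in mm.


A staircase. The total rise is 1836 mm.

9 identical blocks, each offset up and back from the previous — a staircase. Each step is 204 mm tall and there are 9 of them, so the total rise is 9 × 204 = 1836 mm.


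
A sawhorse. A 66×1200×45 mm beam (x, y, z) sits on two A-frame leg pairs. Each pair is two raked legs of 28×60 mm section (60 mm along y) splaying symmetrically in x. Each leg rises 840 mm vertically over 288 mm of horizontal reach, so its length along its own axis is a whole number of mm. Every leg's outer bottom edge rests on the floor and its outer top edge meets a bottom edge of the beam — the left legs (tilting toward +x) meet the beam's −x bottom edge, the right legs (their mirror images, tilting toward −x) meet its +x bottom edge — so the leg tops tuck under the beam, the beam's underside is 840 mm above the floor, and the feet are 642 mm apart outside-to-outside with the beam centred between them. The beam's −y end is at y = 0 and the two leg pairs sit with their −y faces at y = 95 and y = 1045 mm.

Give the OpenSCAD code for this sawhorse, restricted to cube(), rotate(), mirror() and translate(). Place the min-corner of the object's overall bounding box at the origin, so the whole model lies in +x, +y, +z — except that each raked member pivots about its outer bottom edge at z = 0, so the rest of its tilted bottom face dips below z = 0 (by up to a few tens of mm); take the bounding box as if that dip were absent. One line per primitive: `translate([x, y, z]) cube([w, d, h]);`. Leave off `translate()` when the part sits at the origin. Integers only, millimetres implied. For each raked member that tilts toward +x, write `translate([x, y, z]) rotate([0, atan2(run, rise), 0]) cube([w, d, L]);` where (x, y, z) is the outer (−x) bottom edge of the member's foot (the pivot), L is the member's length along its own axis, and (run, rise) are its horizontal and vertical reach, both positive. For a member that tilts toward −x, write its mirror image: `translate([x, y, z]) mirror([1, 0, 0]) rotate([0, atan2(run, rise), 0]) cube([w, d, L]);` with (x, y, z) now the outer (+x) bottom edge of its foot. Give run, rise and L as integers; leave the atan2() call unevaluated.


translate([288, 0, 840]) cube([66, 1200, 45]);
translate([0, 95, 0]) rotate([0, atan2(288, 840), 0]) cube([28, 60, 888]);
translate([642, 95, 0]) mirror([1, 0, 0]) rotate([0, atan2(288, 840), 0]) cube([28, 60, 888]);
translate([0, 1045, 0]) rotate([0, atan2(288, 840), 0]) cube([28, 60, 888]);
translate([642, 1045, 0]) mirror([1, 0, 0]) rotate([0, atan2(288, 840), 0]) cube([28, 60, 888]);


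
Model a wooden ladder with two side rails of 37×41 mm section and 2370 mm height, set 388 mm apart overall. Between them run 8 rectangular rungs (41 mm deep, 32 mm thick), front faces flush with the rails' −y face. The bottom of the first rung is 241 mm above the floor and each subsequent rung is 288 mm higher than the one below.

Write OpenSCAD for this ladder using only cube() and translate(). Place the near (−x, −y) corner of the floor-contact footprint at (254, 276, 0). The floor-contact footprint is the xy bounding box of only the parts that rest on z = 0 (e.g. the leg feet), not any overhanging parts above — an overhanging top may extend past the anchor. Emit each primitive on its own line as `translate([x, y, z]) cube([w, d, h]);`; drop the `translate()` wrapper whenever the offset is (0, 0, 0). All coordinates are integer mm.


translate([254, 276, 0]) cube([37, 41, 2370]);
translate([605, 276, 0]) cube([37, 41, 2370]);
translate([291, 276, 241]) cube([314, 41, 32]);
translate([291, 276, 529]) cube([314, 41, 32]);
translate([291, 276, 817]) cube([314, 41, 32]);
translate([291, 276, 1105]) cube([314, 41, 32]);
translate([291, 276, 1393]) cube([314, 41, 32]);
translate([291, 276, 1681]) cube([314, 41, 32]);
translate([291, 276, 1969]) cube([314, 41, 32]);
translate([291, 276, 2257]) cube([314, 41, 32]);


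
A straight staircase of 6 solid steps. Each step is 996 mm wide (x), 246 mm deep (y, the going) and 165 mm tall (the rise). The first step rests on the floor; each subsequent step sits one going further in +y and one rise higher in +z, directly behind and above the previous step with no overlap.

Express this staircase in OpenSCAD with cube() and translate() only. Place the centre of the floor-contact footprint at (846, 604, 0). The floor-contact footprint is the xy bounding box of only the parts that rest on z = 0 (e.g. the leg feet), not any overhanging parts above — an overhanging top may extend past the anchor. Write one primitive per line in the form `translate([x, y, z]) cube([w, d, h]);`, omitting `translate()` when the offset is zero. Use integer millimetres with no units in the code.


translate([348, 481, 0]) cube([996, 246, 165]);
translate([348, 727, 165]) cube([996, 246, 165]);
translate([348, 973, 330]) cube([996, 246, 165]);
translate([348, 1219, 495]) cube([996, 246, 165]);
translate([348, 1465, 660]) cube([996, 246, 165]);
translate([348, 1711, 825]) cube([996, 246, 165]);


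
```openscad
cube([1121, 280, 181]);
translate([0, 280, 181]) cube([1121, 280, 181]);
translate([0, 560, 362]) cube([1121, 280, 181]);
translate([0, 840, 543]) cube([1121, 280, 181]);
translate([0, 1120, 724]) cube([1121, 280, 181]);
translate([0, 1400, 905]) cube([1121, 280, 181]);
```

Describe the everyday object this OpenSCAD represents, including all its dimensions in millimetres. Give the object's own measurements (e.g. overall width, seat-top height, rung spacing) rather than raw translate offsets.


A straight staircase of 6 solid steps. Each step is 1121 mm wide (x), 280 mm deep (y, the going) and 181 mm tall (the rise). The first step rests on the floor; each subsequent step sits one going further in +y and one rise higher in +z, directly behind and above the previous step with no overlap.


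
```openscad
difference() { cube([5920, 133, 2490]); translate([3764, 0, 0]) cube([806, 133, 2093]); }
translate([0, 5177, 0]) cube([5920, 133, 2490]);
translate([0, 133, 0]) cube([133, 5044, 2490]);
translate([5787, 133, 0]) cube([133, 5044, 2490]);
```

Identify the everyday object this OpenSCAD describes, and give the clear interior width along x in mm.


A single room. The interior width is 5654 mm.

Four walls enclosing a rectangle with a door in the front wall — a room. Outside width 5920 minus two 133 mm walls gives 5654 mm.


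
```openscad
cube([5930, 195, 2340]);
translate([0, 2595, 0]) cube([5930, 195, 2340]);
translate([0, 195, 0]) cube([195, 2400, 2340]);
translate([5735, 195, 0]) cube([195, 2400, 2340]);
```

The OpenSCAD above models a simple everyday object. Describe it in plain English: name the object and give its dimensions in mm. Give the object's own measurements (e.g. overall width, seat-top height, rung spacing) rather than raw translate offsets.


The wall frame of a small rectangular building: four walls, each 2340 mm tall and 195 mm thick, enclosing a footprint 5930 mm (x) by 2790 mm (y) outside-to-outside, with no floor or roof. The front and back walls (the −y and +y sides) span the full width; the two side walls fit between them.


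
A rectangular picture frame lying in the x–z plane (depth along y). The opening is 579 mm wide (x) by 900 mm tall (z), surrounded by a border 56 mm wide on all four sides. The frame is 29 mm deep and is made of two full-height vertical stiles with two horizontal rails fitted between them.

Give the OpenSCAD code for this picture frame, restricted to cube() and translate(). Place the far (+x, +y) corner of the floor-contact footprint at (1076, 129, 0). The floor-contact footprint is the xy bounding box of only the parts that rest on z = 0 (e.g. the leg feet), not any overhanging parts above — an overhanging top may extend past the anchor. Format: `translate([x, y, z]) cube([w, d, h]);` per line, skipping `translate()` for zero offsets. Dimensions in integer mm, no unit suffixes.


translate([385, 100, 0]) cube([56, 29, 1012]);
translate([1020, 100, 0]) cube([56, 29, 1012]);
translate([441, 100, 0]) cube([579, 29, 56]);
translate([441, 100, 956]) cube([579, 29, 56]);


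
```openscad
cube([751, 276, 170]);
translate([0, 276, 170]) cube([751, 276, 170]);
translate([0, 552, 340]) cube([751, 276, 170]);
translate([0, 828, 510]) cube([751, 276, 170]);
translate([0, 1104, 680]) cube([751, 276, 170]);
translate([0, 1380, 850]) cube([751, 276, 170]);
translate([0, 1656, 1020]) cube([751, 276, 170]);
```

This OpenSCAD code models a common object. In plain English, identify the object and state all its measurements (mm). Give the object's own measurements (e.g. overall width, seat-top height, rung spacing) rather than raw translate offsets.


A straight staircase of 7 solid steps. Each step is 751 mm wide (x), 276 mm deep (y, the going) and 170 mm tall (the rise). The first step rests on the floor; each subsequent step sits one going further in +y and one rise higher in +z, directly behind and above the previous step with no overlap.


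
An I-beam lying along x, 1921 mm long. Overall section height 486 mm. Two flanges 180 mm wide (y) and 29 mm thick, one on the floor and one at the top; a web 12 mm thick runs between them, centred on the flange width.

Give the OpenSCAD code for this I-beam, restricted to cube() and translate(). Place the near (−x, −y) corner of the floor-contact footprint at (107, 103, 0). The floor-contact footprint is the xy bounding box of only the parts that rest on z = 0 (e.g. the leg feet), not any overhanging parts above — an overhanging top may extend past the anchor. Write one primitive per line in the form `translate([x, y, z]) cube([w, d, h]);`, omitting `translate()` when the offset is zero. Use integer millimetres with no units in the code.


translate([107, 103, 0]) cube([1921, 180, 29]);
translate([107, 187, 29]) cube([1921, 12, 428]);
translate([107, 103, 457]) cube([1921, 180, 29]);
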